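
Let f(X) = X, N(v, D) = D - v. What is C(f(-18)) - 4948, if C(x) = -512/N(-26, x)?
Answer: -5012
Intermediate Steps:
C(x) = -512/(26 + x) (C(x) = -512/(x - 1*(-26)) = -512/(x + 26) = -512/(26 + x))
C(f(-18)) - 4948 = -512/(26 - 18) - 4948 = -512/8 - 4948 = -512*⅛ - 4948 = -64 - 4948 = -5012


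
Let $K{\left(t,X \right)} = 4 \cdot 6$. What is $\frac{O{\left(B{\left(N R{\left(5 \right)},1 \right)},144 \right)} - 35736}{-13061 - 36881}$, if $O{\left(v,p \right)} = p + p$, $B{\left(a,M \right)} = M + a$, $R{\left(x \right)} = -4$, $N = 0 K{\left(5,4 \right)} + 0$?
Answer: $\frac{17724}{24971} \approx 0.70978$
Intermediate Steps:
$K{\left(t,X \right)} = 24$
$N = 0$ ($N = 0 \cdot 24 + 0 = 0 + 0 = 0$)
$O{\left(v,p \right)} = 2 p$
$\frac{O{\left(B{\left(N R{\left(5 \right)},1 \right)},144 \right)} - 35736}{-13061 - 36881} = \frac{2 \cdot 144 - 35736}{-13061 - 36881} = \frac{288 - 35736}{-49942} = \left(-35448\right) \left(- \frac{1}{49942}\right) = \frac{17724}{24971}$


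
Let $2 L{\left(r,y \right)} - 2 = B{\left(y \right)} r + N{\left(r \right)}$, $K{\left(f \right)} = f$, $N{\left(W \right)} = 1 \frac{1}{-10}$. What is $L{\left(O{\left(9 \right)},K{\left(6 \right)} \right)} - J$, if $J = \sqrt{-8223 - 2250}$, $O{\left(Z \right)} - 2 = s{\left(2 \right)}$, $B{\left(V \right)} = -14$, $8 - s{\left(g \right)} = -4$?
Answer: $- \frac{1941}{20} - i \sqrt{10473} \approx -97.05 - 102.34 i$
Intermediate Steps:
$s{\left(g \right)} = 12$ ($s{\left(g \right)} = 8 - -4 = 8 + 4 = 12$)
$O{\left(Z \right)} = 14$ ($O{\left(Z \right)} = 2 + 12 = 14$)
$N{\left(W \right)} = - \frac{1}{10}$ ($N{\left(W \right)} = 1 \left(- \frac{1}{10}\right) = - \frac{1}{10}$)
$L{\left(r,y \right)} = \frac{19}{20} - 7 r$ ($L{\left(r,y \right)} = 1 + \frac{- 14 r - \frac{1}{10}}{2} = 1 + \frac{- \frac{1}{10} - 14 r}{2} = 1 - \left(\frac{1}{20} + 7 r\right) = \frac{19}{20} - 7 r$)
$J = i \sqrt{10473}$ ($J = \sqrt{-10473} = i \sqrt{10473} \approx 102.34 i$)
$L{\left(O{\left(9 \right)},K{\left(6 \right)} \right)} - J = \left(\frac{19}{20} - 98\right) - i \sqrt{10473} = - \frac{1941}{20} - i \sqrt{10473}$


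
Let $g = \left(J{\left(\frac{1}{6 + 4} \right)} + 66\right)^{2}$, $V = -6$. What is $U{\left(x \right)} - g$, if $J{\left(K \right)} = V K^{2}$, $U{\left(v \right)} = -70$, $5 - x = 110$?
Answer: $- \frac{11045209}{2500} \approx -4418.1$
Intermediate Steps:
$x = -105$ ($x = 5 - 110 = -105$)
$J{\left(K \right)} = - 6 K^{2}$
$g = \frac{10870209}{2500}$ ($g = \left(- 6 \left(\frac{1}{6 + 4}\right)^{2} + 66\right)^{2} = \left(- 6 \left(\frac{1}{10}\right)^{2} + 66\right)^{2} = \left(- \frac{6}{100} + 66\right)^{2} = \left(\left(-6\right) \frac{1}{100} + 66\right)^{2} = \left(- \frac{3}{50} + 66\right)^{2} = \left(\frac{3297}{50}\right)^{2} = \frac{10870209}{2500} \approx 4348.1$)
$U{\left(x \right)} - g = -70 - \frac{10870209}{2500} = - \frac{11045209}{2500}$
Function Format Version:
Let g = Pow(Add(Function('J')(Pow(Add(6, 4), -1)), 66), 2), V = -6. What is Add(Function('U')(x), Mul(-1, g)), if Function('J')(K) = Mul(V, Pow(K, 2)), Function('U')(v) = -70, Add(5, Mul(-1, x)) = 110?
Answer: Rational(-11045209, 2500) ≈ -4418.1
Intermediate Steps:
x = -105 (x = Add(5, Mul(-1, 110)) = Add(5, -110) = -105)
Function('J')(K) = Mul(-6, Pow(K, 2))
g = Rational(10870209, 2500) (g = Pow(Add(Mul(-6, Pow(Pow(Add(6, 4), -1), 2)), 66), 2) = Pow(Add(Mul(-6, Pow(Pow(10, -1), 2)), 66), 2) = Pow(Add(Mul(-6, Pow(Rational(1, 10), 2)), 66), 2) = Pow(Add(Mul(-6, Rational(1, 100)), 66), 2) = Pow(Add(Rational(-3, 50), 66), 2) = Pow(Rational(3297, 50), 2) = Rational(10870209, 2500) ≈ 4348.1)
Add(Function('U')(x), Mul(-1, g)) = Add(-70, Mul(-1, Rational(10870209, 2500))) = Add(-70, Rational(-10870209, 2500)) = Rational(-11045209, 2500)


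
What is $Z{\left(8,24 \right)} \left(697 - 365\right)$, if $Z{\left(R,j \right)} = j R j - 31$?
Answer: $1519564$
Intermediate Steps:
$Z{\left(R,j \right)} = -31 + R j^{2}$ ($Z{\left(R,j \right)} = R j j - 31 = R j^{2} - 31 = -31 + R j^{2}$)
$Z{\left(8,24 \right)} \left(697 - 365\right) = \left(-31 + 8 \cdot 24^{2}\right) \left(697 - 365\right) = \left(-31 + 8 \cdot 576\right) 332 = \left(-31 + 4608\right) 332 = 4577 \cdot 332 = 1519564$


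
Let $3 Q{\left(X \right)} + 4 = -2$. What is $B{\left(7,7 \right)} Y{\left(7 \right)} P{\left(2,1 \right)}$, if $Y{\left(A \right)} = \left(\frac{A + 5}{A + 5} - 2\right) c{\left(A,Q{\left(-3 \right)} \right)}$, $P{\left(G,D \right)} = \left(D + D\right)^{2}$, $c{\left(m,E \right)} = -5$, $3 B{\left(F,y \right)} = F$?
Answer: $\frac{140}{3} \approx 46.667$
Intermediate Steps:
$B{\left(F,y \right)} = \frac{F}{3}$
$Q{\left(X \right)} = -2$ ($Q{\left(X \right)} = - \frac{4}{3} + \frac{1}{3} \left(-2\right) = - \frac{4}{3} - \frac{2}{3} = -2$)
$P{\left(G,D \right)} = 4 D^{2}$ ($P{\left(G,D \right)} = \left(2 D\right)^{2} = 4 D^{2}$)
$Y{\left(A \right)} = 5$ ($Y{\left(A \right)} = \left(\frac{A + 5}{A + 5} - 2\right) \left(-5\right) = \left(\frac{5 + A}{5 + A} - 2\right) \left(-5\right) = \left(1 - 2\right) \left(-5\right) = \left(-1\right) \left(-5\right) = 5$)
$B{\left(7,7 \right)} Y{\left(7 \right)} P{\left(2,1 \right)} = \frac{1}{3} \cdot 7 \cdot 5 \cdot 4 \cdot 1^{2} = \frac{7}{3} \cdot 5 \cdot 4 \cdot 1 = \frac{35}{3} \cdot 4 = \frac{140}{3}$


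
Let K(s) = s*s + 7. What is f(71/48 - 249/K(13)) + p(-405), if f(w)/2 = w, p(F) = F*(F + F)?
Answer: 43302617/132 ≈ 3.2805e+5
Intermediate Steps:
K(s) = 7 + s**2 (K(s) = s**2 + 7 = 7 + s**2)
p(F) = 2*F**2 (p(F) = F*(2*F) = 2*F**2)
f(w) = 2*w
f(71/48 - 249/K(13)) + p(-405) = 2*(71/48 - 249/(7 + 13**2)) + 2*(-405)**2 = 2*(71*(1/48) - 249/(7 + 169)) + 2*164025 = 2*(71/48 - 249/176) + 328050 = 2*(17/264) + 328050 = 17/132 + 328050 = 43302617/132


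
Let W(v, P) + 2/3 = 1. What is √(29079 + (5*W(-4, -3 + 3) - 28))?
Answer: √261474/3 ≈ 170.45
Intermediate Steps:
W(v, P) = ⅓ (W(v, P) = -⅔ + 1 = ⅓)
√(29079 + (5*W(-4, -3 + 3) - 28)) = √(29079 + (5*(⅓) - 28)) = √(29079 + (5/3 - 28)) = √(29079 - 79/3) = √(87158/3) = √261474/3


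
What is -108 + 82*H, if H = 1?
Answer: -26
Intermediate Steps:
-108 + 82*H = -108 + 82*1 = -108 + 82 = -26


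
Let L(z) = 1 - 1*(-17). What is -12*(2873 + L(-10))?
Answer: -34692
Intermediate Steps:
L(z) = 18 (L(z) = 1 + 17 = 18)
-12*(2873 + L(-10)) = -12*(2873 + 18) = -12*2891 = -34692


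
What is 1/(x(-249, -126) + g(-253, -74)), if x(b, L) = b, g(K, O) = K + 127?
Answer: -1/375 ≈ -0.0026667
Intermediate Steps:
g(K, O) = 127 + K
1/(x(-249, -126) + g(-253, -74)) = 1/(-249 + (127 - 253)) = 1/(-249 - 126) = 1/(-375) = -1/375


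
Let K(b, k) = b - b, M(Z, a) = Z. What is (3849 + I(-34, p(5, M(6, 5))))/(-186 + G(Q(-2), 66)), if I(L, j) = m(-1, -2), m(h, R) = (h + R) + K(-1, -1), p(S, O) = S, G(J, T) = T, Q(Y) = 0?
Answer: -641/20 ≈ -32.050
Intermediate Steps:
K(b, k) = 0
m(h, R) = R + h (m(h, R) = (h + R) + 0 = (R + h) + 0 = R + h)
I(L, j) = -3 (I(L, j) = -2 - 1 = -3)
(3849 + I(-34, p(5, M(6, 5))))/(-186 + G(Q(-2), 66)) = (3849 - 3)/(-186 + 66) = 3846/(-120) = 3846*(-1/120) = -641/20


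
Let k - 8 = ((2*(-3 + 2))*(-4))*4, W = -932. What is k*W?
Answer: -37280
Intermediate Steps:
k = 40 (k = 8 + ((2*(-3 + 2))*(-4))*4 = 8 + ((2*(-1))*(-4))*4 = 8 - 2*(-4)*4 = 8 + 8*4 = 8 + 32 = 40)
k*W = 40*(-932) = -37280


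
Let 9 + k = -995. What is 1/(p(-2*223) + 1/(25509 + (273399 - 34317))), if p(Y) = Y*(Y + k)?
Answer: 264591/171110999701 ≈ 1.5463e-6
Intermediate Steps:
k = -1004 (k = -9 - 995 = -1004)
p(Y) = Y*(-1004 + Y) (p(Y) = Y*(Y - 1004) = Y*(-1004 + Y))
1/(p(-2*223) + 1/(25509 + (273399 - 34317))) = 1/((-2*223)*(-1004 - 2*223) + 1/(25509 + (273399 - 34317))) = 1/(-446*(-1004 - 446) + 1/(25509 + 239082)) = 1/(-446*(-1450) + 1/264591) = 1/(646700 + 1/264591) = 1/(171110999701/264591) = 264591/171110999701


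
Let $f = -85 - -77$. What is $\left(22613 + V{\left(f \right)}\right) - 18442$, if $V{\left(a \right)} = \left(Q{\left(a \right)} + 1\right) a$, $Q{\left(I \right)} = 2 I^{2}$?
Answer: $3139$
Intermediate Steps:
$f = -8$ ($f = -85 + 77 = -8$)
$V{\left(a \right)} = a \left(1 + 2 a^{2}\right)$ ($V{\left(a \right)} = \left(2 a^{2} + 1\right) a = \left(1 + 2 a^{2}\right) a = a \left(1 + 2 a^{2}\right)$)
$\left(22613 + V{\left(f \right)}\right) - 18442 = \left(22613 + \left(-8 + 2 \left(-8\right)^{3}\right)\right) - 18442 = \left(22613 + \left(-8 + 2 \left(-512\right)\right)\right) - 18442 = \left(22613 - 1032\right) - 18442 = 21581 - 18442 = 3139$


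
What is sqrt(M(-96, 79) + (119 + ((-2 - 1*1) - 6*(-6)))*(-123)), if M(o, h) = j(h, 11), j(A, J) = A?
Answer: I*sqrt(18617) ≈ 136.44*I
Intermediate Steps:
M(o, h) = h
sqrt(M(-96, 79) + (119 + ((-2 - 1*1) - 6*(-6)))*(-123)) = sqrt(79 + (119 + ((-2 - 1*1) - 6*(-6)))*(-123)) = sqrt(79 + (119 + ((-2 - 1) + 36))*(-123)) = sqrt(79 + (119 + (-3 + 36))*(-123)) = sqrt(79 + (119 + 33)*(-123)) = sqrt(79 + 152*(-123)) = sqrt(79 - 18696) = sqrt(-18617) = I*sqrt(18617)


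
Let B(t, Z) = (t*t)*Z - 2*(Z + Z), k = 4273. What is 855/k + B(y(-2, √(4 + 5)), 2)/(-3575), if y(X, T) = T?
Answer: 602779/3055195 ≈ 0.19730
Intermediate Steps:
B(t, Z) = -4*Z + Z*t² (B(t, Z) = t²*Z - 4*Z = Z*t² - 4*Z = -4*Z + Z*t²)
855/k + B(y(-2, √(4 + 5)), 2)/(-3575) = 855/4273 + (2*(-4 + (√(4 + 5))²))/(-3575) = 855*(1/4273) + (2*(-4 + (√9)²))*(-1/3575) = 855/4273 + (2*(-4 + 3²))*(-1/3575) = 855/4273 + (2*(-4 + 9))*(-1/3575) = 855/4273 + (2*5)*(-1/3575) = 855/4273 + 10*(-1/3575) = 855/4273 - 2/715 = 602779/3055195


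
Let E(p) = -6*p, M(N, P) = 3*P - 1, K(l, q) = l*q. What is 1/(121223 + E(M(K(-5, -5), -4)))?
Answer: 1/121301 ≈ 8.2440e-6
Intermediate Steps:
M(N, P) = -1 + 3*P
1/(121223 + E(M(K(-5, -5), -4))) = 1/(121223 - 6*(-1 + 3*(-4))) = 1/(121223 - 6*(-1 - 12)) = 1/(121223 - 6*(-13)) = 1/(121223 + 78) = 1/121301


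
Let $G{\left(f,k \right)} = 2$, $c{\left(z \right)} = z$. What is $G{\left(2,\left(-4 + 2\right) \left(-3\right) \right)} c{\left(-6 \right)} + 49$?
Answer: $37$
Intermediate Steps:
$G{\left(2,\left(-4 + 2\right) \left(-3\right) \right)} c{\left(-6 \right)} + 49 = 2 \left(-6\right) + 49 = -12 + 49 = 37$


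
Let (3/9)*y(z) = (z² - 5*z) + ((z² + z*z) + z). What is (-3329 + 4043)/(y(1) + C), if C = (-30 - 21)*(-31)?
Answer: 119/263 ≈ 0.45247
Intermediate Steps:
C = 1581 (C = -51*(-31) = 1581)
y(z) = -12*z + 9*z² (y(z) = 3*((z² - 5*z) + ((z² + z*z) + z)) = 3*((z² - 5*z) + ((z² + z²) + z)) = 3*((z² - 5*z) + (2*z² + z)) = 3*((z² - 5*z) + (z + 2*z²)) = 3*(-4*z + 3*z²) = -12*z + 9*z²)
(-3329 + 4043)/(y(1) + C) = (-3329 + 4043)/(3*1*(-4 + 3*1) + 1581) = 714/(3*1*(-4 + 3) + 1581) = 714/(3*1*(-1) + 1581) = 714/(-3 + 1581) = 714/1578 = 714*(1/1578) = 119/263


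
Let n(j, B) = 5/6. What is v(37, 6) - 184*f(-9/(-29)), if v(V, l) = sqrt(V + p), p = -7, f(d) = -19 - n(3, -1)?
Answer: 10948/3 + sqrt(30) ≈ 3654.8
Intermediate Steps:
n(j, B) = 5/6 (n(j, B) = 5*(1/6) = 5/6)
f(d) = -119/6 (f(d) = -19 - 1*5/6 = -19 - 5/6 = -119/6)
v(V, l) = sqrt(-7 + V) (v(V, l) = sqrt(V - 7) = sqrt(-7 + V))
v(37, 6) - 184*f(-9/(-29)) = sqrt(-7 + 37) - 184*(-119/6) = sqrt(30) + 10948/3 = 10948/3 + sqrt(30)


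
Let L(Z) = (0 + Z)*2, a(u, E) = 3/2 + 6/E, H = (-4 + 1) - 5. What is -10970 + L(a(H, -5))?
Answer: -54847/5 ≈ -10969.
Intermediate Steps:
H = -8 (H = -3 - 5 = -8)
a(u, E) = 3/2 + 6/E (a(u, E) = 3*(½) + 6/E = 3/2 + 6/E)
L(Z) = 2*Z (L(Z) = Z*2 = 2*Z)
-10970 + L(a(H, -5)) = -10970 + 2*(3/2 + 6/(-5)) = -10970 + 2*(3/2 + 6*(-⅕)) = -10970 + 2*(3/2 - 6/5) = -10970 + 2*(3/10) = -10970 + ⅗ = -54847/5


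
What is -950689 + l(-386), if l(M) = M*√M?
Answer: -950689 - 386*I*√386 ≈ -9.5069e+5 - 7583.7*I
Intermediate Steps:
l(M) = M^(3/2)
-950689 + l(-386) = -950689 + (-386)^(3/2) = -950689 - 386*I*√386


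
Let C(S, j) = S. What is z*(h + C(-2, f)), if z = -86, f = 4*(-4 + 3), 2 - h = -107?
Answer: -9202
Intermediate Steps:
h = 109 (h = 2 - 1*(-107) = 2 + 107 = 109)
f = -4 (f = 4*(-1) = -4)
z*(h + C(-2, f)) = -86*(109 - 2) = -86*107 = -9202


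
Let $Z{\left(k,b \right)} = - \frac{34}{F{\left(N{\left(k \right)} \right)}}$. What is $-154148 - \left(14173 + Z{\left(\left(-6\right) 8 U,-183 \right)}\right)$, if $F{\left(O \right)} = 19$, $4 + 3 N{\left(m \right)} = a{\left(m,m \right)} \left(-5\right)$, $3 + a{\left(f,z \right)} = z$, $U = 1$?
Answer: $- \frac{3198065}{19} \approx -1.6832 \cdot 10^{5}$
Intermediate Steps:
$a{\left(f,z \right)} = -3 + z$
$N{\left(m \right)} = \frac{11}{3} - \frac{5 m}{3}$ ($N{\left(m \right)} = - \frac{4}{3} + \frac{\left(-3 + m\right) \left(-5\right)}{3} = - \frac{4}{3} + \frac{15 - 5 m}{3} = - \frac{4}{3} - \left(-5 + \frac{5 m}{3}\right) = \frac{11}{3} - \frac{5 m}{3}$)
$Z{\left(k,b \right)} = - \frac{34}{19}$
$-154148 - \left(14173 + Z{\left(\left(-6\right) 8 U,-183 \right)}\right) = -154148 - \frac{269253}{19} = - \frac{3198065}{19}$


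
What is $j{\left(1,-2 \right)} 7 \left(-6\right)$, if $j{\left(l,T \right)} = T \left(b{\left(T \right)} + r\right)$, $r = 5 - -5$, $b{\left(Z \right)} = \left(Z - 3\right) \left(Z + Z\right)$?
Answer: $2520$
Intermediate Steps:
$b{\left(Z \right)} = 2 Z \left(-3 + Z\right)$ ($b{\left(Z \right)} = \left(-3 + Z\right) 2 Z = 2 Z \left(-3 + Z\right)$)
$r = 10$ ($r = 5 + 5 = 10$)
$j{\left(l,T \right)} = T \left(10 + 2 T \left(-3 + T\right)\right)$ ($j{\left(l,T \right)} = T \left(2 T \left(-3 + T\right) + 10\right) = T \left(10 + 2 T \left(-3 + T\right)\right)$)
$j{\left(1,-2 \right)} 7 \left(-6\right) = 2 \left(-2\right) \left(5 - 2 \left(-3 - 2\right)\right) 7 \left(-6\right) = 2 \left(-2\right) \left(5 - -10\right) 7 \left(-6\right) = 2 \left(-2\right) \left(5 + 10\right) 7 \left(-6\right) = 2 \left(-2\right) 15 \cdot 7 \left(-6\right) = \left(-60\right) 7 \left(-6\right) = \left(-420\right) \left(-6\right) = 2520$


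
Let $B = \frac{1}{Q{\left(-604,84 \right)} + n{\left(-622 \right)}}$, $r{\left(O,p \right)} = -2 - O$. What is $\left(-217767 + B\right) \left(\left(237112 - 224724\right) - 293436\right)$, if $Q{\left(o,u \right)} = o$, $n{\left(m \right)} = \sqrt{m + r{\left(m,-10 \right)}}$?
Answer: $\frac{11163974430133240}{182409} + \frac{140524 i \sqrt{2}}{182409} \approx 6.1203 \cdot 10^{10} + 1.0895 i$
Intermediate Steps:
$n{\left(m \right)} = i \sqrt{2}$ ($n{\left(m \right)} = \sqrt{m - \left(2 + m\right)} = \sqrt{-2} = i \sqrt{2}$)
$B = \frac{1}{-604 + i \sqrt{2}} \approx -0.0016556 - 3.877 \cdot 10^{-6} i$
$\left(-217767 + B\right) \left(\left(237112 - 224724\right) - 293436\right) = \left(-217767 - \left(\frac{302}{182409} + \frac{i \sqrt{2}}{364818}\right)\right) \left(\left(237112 - 224724\right) - 293436\right) = \left(- \frac{39722661005}{182409} - \frac{i \sqrt{2}}{364818}\right) \left(\left(237112 - 224724\right) - 293436\right) = \left(- \frac{39722661005}{182409} - \frac{i \sqrt{2}}{364818}\right) \left(12388 - 293436\right) = \left(- \frac{39722661005}{182409} - \frac{i \sqrt{2}}{364818}\right) \left(-281048\right) = \frac{11163974430133240}{182409} + \frac{140524 i \sqrt{2}}{182409}$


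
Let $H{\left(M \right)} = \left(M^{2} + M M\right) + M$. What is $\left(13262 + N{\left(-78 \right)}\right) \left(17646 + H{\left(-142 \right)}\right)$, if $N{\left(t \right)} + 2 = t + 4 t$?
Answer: $744297840$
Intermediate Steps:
$H{\left(M \right)} = M + 2 M^{2}$ ($H{\left(M \right)} = \left(M^{2} + M^{2}\right) + M = 2 M^{2} + M = M + 2 M^{2}$)
$N{\left(t \right)} = -2 + 5 t$ ($N{\left(t \right)} = -2 + \left(t + 4 t\right) = -2 + 5 t$)
$\left(13262 + N{\left(-78 \right)}\right) \left(17646 + H{\left(-142 \right)}\right) = \left(13262 + \left(-2 + 5 \left(-78\right)\right)\right) \left(17646 - 142 \left(1 + 2 \left(-142\right)\right)\right) = \left(13262 - 392\right) \left(17646 - 142 \left(1 - 284\right)\right) = \left(13262 - 392\right) \left(17646 - -40186\right) = 12870 \left(17646 + 40186\right) = 12870 \cdot 57832 = 744297840$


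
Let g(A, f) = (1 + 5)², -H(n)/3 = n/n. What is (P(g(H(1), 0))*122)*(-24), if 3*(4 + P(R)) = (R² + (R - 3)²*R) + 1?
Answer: -39517264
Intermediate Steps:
H(n) = -3 (H(n) = -3*n/n = -3*1 = -3)
g(A, f) = 36 (g(A, f) = 6² = 36)
P(R) = -11/3 + R²/3 + R*(-3 + R)²/3 (P(R) = -4 + ((R² + (R - 3)²*R) + 1)/3 = -4 + ((R² + (-3 + R)²*R) + 1)/3 = -4 + ((R² + R*(-3 + R)²) + 1)/3 = -4 + (1 + R² + R*(-3 + R)²)/3 = -4 + (⅓ + R²/3 + R*(-3 + R)²/3) = -11/3 + R²/3 + R*(-3 + R)²/3)
(P(g(H(1), 0))*122)*(-24) = ((-11/3 + (⅓)*36² + (⅓)*36*(-3 + 36)²)*122)*(-24) = ((-11/3 + (⅓)*1296 + (⅓)*36*33²)*122)*(-24) = ((-11/3 + 432 + (⅓)*36*1089)*122)*(-24) = ((-11/3 + 432 + 13068)*122)*(-24) = ((40489/3)*122)*(-24) = (4939658/3)*(-24) = -39517264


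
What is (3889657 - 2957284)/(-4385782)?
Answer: -932373/4385782 ≈ -0.21259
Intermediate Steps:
(3889657 - 2957284)/(-4385782) = 932373*(-1/4385782) = -932373/4385782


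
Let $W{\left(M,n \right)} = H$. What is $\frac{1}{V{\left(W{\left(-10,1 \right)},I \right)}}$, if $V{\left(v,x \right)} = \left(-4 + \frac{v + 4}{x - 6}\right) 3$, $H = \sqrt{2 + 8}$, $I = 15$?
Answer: $- \frac{16}{169} - \frac{\sqrt{10}}{338} \approx -0.10403$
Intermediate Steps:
$H = \sqrt{10} \approx 3.1623$
$W{\left(M,n \right)} = \sqrt{10}$
$V{\left(v,x \right)} = -12 + \frac{3 \left(4 + v\right)}{-6 + x}$ ($V{\left(v,x \right)} = \left(-4 + \frac{4 + v}{-6 + x}\right) 3 = -12 + \frac{3 \left(4 + v\right)}{-6 + x}$)
$\frac{1}{V{\left(W{\left(-10,1 \right)},I \right)}} = \frac{1}{3 \frac{1}{-6 + 15} \left(28 + \sqrt{10} - 60\right)} = \frac{1}{3 \cdot \frac{1}{9} \left(28 + \sqrt{10} - 60\right)} = \frac{1}{3 \cdot \frac{1}{9} \left(-32 + \sqrt{10}\right)} = \frac{1}{- \frac{32}{3} + \frac{\sqrt{10}}{3}}$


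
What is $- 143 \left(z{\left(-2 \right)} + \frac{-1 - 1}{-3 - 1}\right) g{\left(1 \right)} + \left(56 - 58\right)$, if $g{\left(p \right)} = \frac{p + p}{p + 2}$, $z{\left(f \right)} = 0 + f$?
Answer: $141$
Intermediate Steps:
$z{\left(f \right)} = f$
$g{\left(p \right)} = \frac{2 p}{2 + p}$
$- 143 \left(z{\left(-2 \right)} + \frac{-1 - 1}{-3 - 1}\right) g{\left(1 \right)} + \left(56 - 58\right) = - 143 \left(-2 + \frac{-1 - 1}{-3 - 1}\right) 2 \cdot 1 \frac{1}{2 + 1} + \left(56 - 58\right) = - 143 \left(-2 - \frac{2}{-4}\right) 2 \cdot 1 \cdot \frac{1}{3} + \left(56 - 58\right) = - 143 \left(-2 - - \frac{1}{2}\right) 2 \cdot 1 \cdot \frac{1}{3} - 2 = - 143 \left(-2 + \frac{1}{2}\right) \frac{2}{3} - 2 = - 143 \left(\left(- \frac{3}{2}\right) \frac{2}{3}\right) - 2 = \left(-143\right) \left(-1\right) - 2 = 143 - 2 = 141$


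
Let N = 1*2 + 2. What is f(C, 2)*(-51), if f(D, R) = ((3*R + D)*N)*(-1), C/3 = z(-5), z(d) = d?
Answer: -1836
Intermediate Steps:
C = -15 (C = 3*(-5) = -15)
N = 4 (N = 2 + 2 = 4)
f(D, R) = -12*R - 4*D (f(D, R) = ((3*R + D)*4)*(-1) = ((D + 3*R)*4)*(-1) = (4*D + 12*R)*(-1) = -12*R - 4*D)
f(C, 2)*(-51) = (-12*2 - 4*(-15))*(-51) = (-24 + 60)*(-51) = 36*(-51) = -1836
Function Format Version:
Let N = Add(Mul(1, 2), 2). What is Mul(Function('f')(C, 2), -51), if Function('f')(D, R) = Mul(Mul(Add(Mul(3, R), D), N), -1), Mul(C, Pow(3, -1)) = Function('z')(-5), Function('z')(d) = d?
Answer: -1836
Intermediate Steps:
C = -15 (C = Mul(3, -5) = -15)
N = 4 (N = Add(2, 2) = 4)
Function('f')(D, R) = Add(Mul(-12, R), Mul(-4, D)) (Function('f')(D, R) = Mul(Mul(Add(Mul(3, R), D), 4), -1) = Mul(Mul(Add(D, Mul(3, R)), 4), -1) = Mul(Add(Mul(4, D), Mul(12, R)), -1) = Add(Mul(-12, R), Mul(-4, D)))
Mul(Function('f')(C, 2), -51) = Mul(Add(Mul(-12, 2), Mul(-4, -15)), -51) = Mul(Add(-24, 60), -51) = Mul(36, -51) = -1836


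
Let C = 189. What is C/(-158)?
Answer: -189/158 ≈ -1.1962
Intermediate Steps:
C/(-158) = 189/(-158) = 189*(-1/158) = -189/158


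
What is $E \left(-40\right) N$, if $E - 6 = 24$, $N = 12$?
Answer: $-14400$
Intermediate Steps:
$E = 30$ ($E = 6 + 24 = 30$)
$E \left(-40\right) N = 30 \left(-40\right) 12 = \left(-1200\right) 12 = -14400$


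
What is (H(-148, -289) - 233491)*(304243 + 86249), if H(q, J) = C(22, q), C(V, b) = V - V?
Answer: -91176367572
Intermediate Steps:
C(V, b) = 0
H(q, J) = 0
(H(-148, -289) - 233491)*(304243 + 86249) = (0 - 233491)*(304243 + 86249) = -233491*390492 = -91176367572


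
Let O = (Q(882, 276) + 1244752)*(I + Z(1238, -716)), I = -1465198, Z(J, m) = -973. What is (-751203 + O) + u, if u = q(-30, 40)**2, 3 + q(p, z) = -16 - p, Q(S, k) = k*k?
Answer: -1936707077770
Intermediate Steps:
Q(S, k) = k**2
q(p, z) = -19 - p (q(p, z) = -3 + (-16 - p) = -19 - p)
O = -1936706326688 (O = (276**2 + 1244752)*(-1465198 - 973) = (76176 + 1244752)*(-1466171) = 1320928*(-1466171) = -1936706326688)
u = 121 (u = (-19 - 1*(-30))**2 = (-19 + 30)**2 = 11**2 = 121)
(-751203 + O) + u = (-751203 - 1936706326688) + 121 = -1936707077891 + 121 = -1936707077770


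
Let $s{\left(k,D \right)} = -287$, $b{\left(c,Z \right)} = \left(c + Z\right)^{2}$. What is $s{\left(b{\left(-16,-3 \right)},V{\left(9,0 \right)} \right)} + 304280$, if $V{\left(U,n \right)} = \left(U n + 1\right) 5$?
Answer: $303993$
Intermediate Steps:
$V{\left(U,n \right)} = 5 + 5 U n$ ($V{\left(U,n \right)} = \left(1 + U n\right) 5 = 5 + 5 U n$)
$b{\left(c,Z \right)} = \left(Z + c\right)^{2}$
$s{\left(b{\left(-16,-3 \right)},V{\left(9,0 \right)} \right)} + 304280 = -287 + 304280 = 303993$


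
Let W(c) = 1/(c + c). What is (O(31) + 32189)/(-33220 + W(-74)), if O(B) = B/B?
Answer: -4764120/4916561 ≈ -0.96899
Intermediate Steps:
W(c) = 1/(2*c)
O(B) = 1
(O(31) + 32189)/(-33220 + W(-74)) = (1 + 32189)/(-33220 + (½)/(-74)) = 32190/(-33220 + (½)*(-1/74)) = 32190/(-33220 - 1/148) = 32190/(-4916561/148) = 32190*(-148/4916561) = -4764120/4916561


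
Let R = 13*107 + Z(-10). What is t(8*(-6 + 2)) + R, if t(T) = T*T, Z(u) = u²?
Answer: 2515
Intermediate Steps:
R = 1491 (R = 13*107 + (-10)² = 1391 + 100 = 1491)
t(T) = T²
t(8*(-6 + 2)) + R = (8*(-6 + 2))² + 1491 = (8*(-4))² + 1491 = (-32)² + 1491 = 1024 + 1491 = 2515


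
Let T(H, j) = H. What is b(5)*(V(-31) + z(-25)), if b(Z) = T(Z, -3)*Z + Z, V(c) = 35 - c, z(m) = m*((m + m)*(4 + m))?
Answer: -785520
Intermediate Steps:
z(m) = 2*m**2*(4 + m) (z(m) = m*((2*m)*(4 + m)) = m*(2*m*(4 + m)) = 2*m**2*(4 + m))
b(Z) = Z + Z**2 (b(Z) = Z*Z + Z = Z**2 + Z = Z + Z**2)
b(5)*(V(-31) + z(-25)) = (5*(1 + 5))*((35 - 1*(-31)) + 2*(-25)**2*(4 - 25)) = (5*6)*((35 + 31) + 2*625*(-21)) = 30*(66 - 26250) = 30*(-26184) = -785520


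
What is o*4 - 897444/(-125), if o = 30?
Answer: 912444/125 ≈ 7299.6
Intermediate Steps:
o*4 - 897444/(-125) = 30*4 - 897444/(-125) = 120 - 897444*(-1)/125 = 120 - 1028*(-873/125) = 120 + 897444/125 = 912444/125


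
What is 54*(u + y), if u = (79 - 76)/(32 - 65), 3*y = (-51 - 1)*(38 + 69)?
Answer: -1101726/11 ≈ -1.0016e+5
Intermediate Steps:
y = -5564/3 (y = ((-51 - 1)*(38 + 69))/3 = (-52*107)/3 = (⅓)*(-5564) = -5564/3 ≈ -1854.7)
u = -1/11 (u = 3/(-33) = 3*(-1/33) = -1/11 ≈ -0.090909)
54*(u + y) = 54*(-1/11 - 5564/3) = 54*(-61207/33) = -1101726/11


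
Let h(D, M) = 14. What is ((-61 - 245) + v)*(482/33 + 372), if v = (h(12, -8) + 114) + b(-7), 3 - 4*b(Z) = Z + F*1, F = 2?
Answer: -204128/3 ≈ -68043.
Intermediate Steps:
b(Z) = ¼ - Z/4 (b(Z) = ¾ - (Z + 2*1)/4 = ¾ - (Z + 2)/4 = ¾ - (2 + Z)/4 = ¾ + (-½ - Z/4) = ¼ - Z/4)
v = 130 (v = (14 + 114) + (¼ - ¼*(-7)) = 128 + (¼ + 7/4) = 128 + 2 = 130)
((-61 - 245) + v)*(482/33 + 372) = ((-61 - 245) + 130)*(482/33 + 372) = (-306 + 130)*(482*(1/33) + 372) = -176*(482/33 + 372) = -176*12758/33 = -204128/3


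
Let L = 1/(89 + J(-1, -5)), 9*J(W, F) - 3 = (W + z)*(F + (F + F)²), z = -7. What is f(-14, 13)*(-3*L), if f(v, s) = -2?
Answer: 27/22 ≈ 1.2273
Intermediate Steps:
J(W, F) = ⅓ + (-7 + W)*(F + 4*F²)/9 (J(W, F) = ⅓ + ((W - 7)*(F + (F + F)²))/9 = ⅓ + ((-7 + W)*(F + (2*F)²))/9 = ⅓ + ((-7 + W)*(F + 4*F²))/9 = ⅓ + (-7 + W)*(F + 4*F²)/9)
L = 9/44 (L = 1/(89 + (⅓ - 28/9*(-5)² - 7/9*(-5) + (⅑)*(-5)*(-1) + (4/9)*(-1)*(-5)²)) = 1/(89 + (⅓ - 28/9*25 + 35/9 + 5/9 + (4/9)*(-1)*25)) = 1/(89 + (⅓ - 700/9 + 35/9 + 5/9 - 100/9)) = 1/(89 - 757/9) = 1/(44/9) = 9/44 ≈ 0.20455)
f(-14, 13)*(-3*L) = -(-6)*9/44 = -2*(-27/44) = 27/22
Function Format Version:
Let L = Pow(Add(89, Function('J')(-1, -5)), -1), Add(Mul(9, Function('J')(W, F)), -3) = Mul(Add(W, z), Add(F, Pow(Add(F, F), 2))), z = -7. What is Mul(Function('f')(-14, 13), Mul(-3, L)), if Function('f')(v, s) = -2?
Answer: Rational(27, 22) ≈ 1.2273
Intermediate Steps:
Function('J')(W, F) = Add(Rational(1, 3), Mul(Rational(1, 9), Add(-7, W), Add(F, Mul(4, Pow(F, 2))))) (Function('J')(W, F) = Add(Rational(1, 3), Mul(Rational(1, 9), Mul(Add(W, -7), Add(F, Pow(Add(F, F), 2))))) = Add(Rational(1, 3), Mul(Rational(1, 9), Mul(Add(-7, W), Add(F, Pow(Mul(2, F), 2))))) = Add(Rational(1, 3), Mul(Rational(1, 9), Mul(Add(-7, W), Add(F, Mul(4, Pow(F, 2)))))) = Add(Rational(1, 3), Mul(Rational(1, 9), Add(-7, W), Add(F, Mul(4, Pow(F, 2))))))
L = Rational(9, 44) (L = Pow(Add(89, Add(Rational(1, 3), Mul(Rational(-28, 9), Pow(-5, 2)), Mul(Rational(-7, 9), -5), Mul(Rational(1, 9), -5, -1), Mul(Rational(4, 9), -1, Pow(-5, 2)))), -1) = Pow(Add(89, Add(Rational(1, 3), Mul(Rational(-28, 9), 25), Rational(35, 9), Rational(5, 9), Mul(Rational(4, 9), -1, 25))), -1) = Pow(Add(89, Add(Rational(1, 3), Rational(-700, 9), Rational(35, 9), Rational(5, 9), Rational(-100, 9))), -1) = Pow(Add(89, Rational(-757, 9)), -1) = Pow(Rational(44, 9), -1) = Rational(9, 44) ≈ 0.20455)
Mul(Function('f')(-14, 13), Mul(-3, L)) = Mul(-2, Mul(-3, Rational(9, 44))) = Mul(-2, Rational(-27, 44)) = Rational(27, 22)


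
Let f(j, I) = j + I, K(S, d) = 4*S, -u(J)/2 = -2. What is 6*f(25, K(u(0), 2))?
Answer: 246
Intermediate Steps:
u(J) = 4 (u(J) = -2*(-2) = 4)
f(j, I) = I + j
6*f(25, K(u(0), 2)) = 6*(4*4 + 25) = 6*(16 + 25) = 6*41 = 246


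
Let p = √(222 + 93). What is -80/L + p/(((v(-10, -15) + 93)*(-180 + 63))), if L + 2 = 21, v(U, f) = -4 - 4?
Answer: -80/19 - √35/3315 ≈ -4.2123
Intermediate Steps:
p = 3*√35 (p = √315 = 3*√35 ≈ 17.748)
v(U, f) = -8
L = 19 (L = -2 + 21 = 19)
-80/L + p/(((v(-10, -15) + 93)*(-180 + 63))) = -80/19 + (3*√35)/(((-8 + 93)*(-180 + 63))) = -80*1/19 + (3*√35)/((85*(-117))) = -80/19 + (3*√35)/(-9945) = -80/19 + (3*√35)*(-1/9945) = -80/19 - √35/3315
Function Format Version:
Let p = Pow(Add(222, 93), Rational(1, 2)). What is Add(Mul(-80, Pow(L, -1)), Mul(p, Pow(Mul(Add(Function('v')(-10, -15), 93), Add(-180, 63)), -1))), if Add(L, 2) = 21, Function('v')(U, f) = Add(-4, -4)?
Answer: Add(Rational(-80, 19), Mul(Rational(-1, 3315), Pow(35, Rational(1, 2)))) ≈ -4.2123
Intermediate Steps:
p = Mul(3, Pow(35, Rational(1, 2))) (p = Pow(315, Rational(1, 2)) = Mul(3, Pow(35, Rational(1, 2))) ≈ 17.748)
Function('v')(U, f) = -8
L = 19 (L = Add(-2, 21) = 19)
Add(Mul(-80, Pow(L, -1)), Mul(p, Pow(Mul(Add(Function('v')(-10, -15), 93), Add(-180, 63)), -1))) = Add(Mul(-80, Pow(19, -1)), Mul(Mul(3, Pow(35, Rational(1, 2))), Pow(Mul(Add(-8, 93), Add(-180, 63)), -1))) = Add(Mul(-80, Rational(1, 19)), Mul(Mul(3, Pow(35, Rational(1, 2))), Pow(Mul(85, -117), -1))) = Add(Rational(-80, 19), Mul(Mul(3, Pow(35, Rational(1, 2))), Pow(-9945, -1))) = Add(Rational(-80, 19), Mul(Mul(3, Pow(35, Rational(1, 2))), Rational(-1, 9945))) = Add(Rational(-80, 19), Mul(Rational(-1, 3315), Pow(35, Rational(1, 2))))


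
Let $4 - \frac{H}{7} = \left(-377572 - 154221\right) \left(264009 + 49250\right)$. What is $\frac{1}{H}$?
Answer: $\frac{1}{1166122603737} \approx 8.5754 \cdot 10^{-13}$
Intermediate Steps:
$H = 1166122603737$ ($H = 28 - 7 \left(-377572 - 154221\right) \left(264009 + 49250\right) = 28 - 7 \left(\left(-531793\right) 313259\right) = 28 - -1166122603709 = 28 + 1166122603709 = 1166122603737$)
$\frac{1}{H} = \frac{1}{1166122603737}$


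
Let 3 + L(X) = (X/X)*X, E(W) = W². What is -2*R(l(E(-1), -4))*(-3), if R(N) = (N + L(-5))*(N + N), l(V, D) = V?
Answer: -84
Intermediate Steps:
L(X) = -3 + X (L(X) = -3 + (X/X)*X = -3 + 1*X = -3 + X)
R(N) = 2*N*(-8 + N) (R(N) = (N + (-3 - 5))*(N + N) = (N - 8)*(2*N) = (-8 + N)*(2*N) = 2*N*(-8 + N))
-2*R(l(E(-1), -4))*(-3) = -4*(-1)²*(-8 + (-1)²)*(-3) = -4*(-8 + 1)*(-3) = -4*(-7)*(-3) = -2*(-14)*(-3) = 28*(-3) = -84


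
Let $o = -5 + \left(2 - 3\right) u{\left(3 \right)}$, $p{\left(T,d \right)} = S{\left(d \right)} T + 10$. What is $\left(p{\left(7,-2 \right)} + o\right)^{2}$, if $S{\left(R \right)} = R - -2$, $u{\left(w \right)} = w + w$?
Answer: $1$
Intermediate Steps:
$u{\left(w \right)} = 2 w$
$S{\left(R \right)} = 2 + R$ ($S{\left(R \right)} = R + 2 = 2 + R$)
$p{\left(T,d \right)} = 10 + T \left(2 + d\right)$ ($p{\left(T,d \right)} = \left(2 + d\right) T + 10 = T \left(2 + d\right) + 10 = 10 + T \left(2 + d\right)$)
$o = -11$ ($o = -5 + \left(2 - 3\right) 2 \cdot 3 = -5 - 6 = -11$)
$\left(p{\left(7,-2 \right)} + o\right)^{2} = \left(\left(10 + 7 \left(2 - 2\right)\right) - 11\right)^{2} = \left(\left(10 + 7 \cdot 0\right) - 11\right)^{2} = \left(\left(10 + 0\right) - 11\right)^{2} = \left(10 - 11\right)^{2} = \left(-1\right)^{2} = 1$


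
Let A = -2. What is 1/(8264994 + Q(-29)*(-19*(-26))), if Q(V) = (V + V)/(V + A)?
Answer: 31/256243466 ≈ 1.2098e-7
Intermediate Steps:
Q(V) = 2*V/(-2 + V) (Q(V) = (V + V)/(V - 2) = (2*V)/(-2 + V) = 2*V/(-2 + V))
1/(8264994 + Q(-29)*(-19*(-26))) = 1/(8264994 + (2*(-29)/(-2 - 29))*(-19*(-26))) = 1/(8264994 + (2*(-29)/(-31))*494) = 1/(8264994 + (2*(-29)*(-1/31))*494) = 1/(8264994 + (58/31)*494) = 1/(8264994 + 28652/31) = 1/(256243466/31) = 31/256243466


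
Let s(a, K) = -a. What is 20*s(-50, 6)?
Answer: 1000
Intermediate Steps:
20*s(-50, 6) = 20*(-1*(-50)) = 20*50 = 1000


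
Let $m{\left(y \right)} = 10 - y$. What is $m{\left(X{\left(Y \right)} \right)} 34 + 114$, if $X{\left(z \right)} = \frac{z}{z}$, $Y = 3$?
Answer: $420$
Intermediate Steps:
$X{\left(z \right)} = 1$
$m{\left(X{\left(Y \right)} \right)} 34 + 114 = \left(10 - 1\right) 34 + 114 = 9 \cdot 34 + 114 = 306 + 114 = 420$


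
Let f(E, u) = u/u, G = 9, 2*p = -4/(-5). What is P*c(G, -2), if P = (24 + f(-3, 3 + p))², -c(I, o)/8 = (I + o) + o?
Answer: -25000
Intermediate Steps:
p = ⅖ (p = (-4/(-5))/2 = (-4*(-⅕))/2 = (½)*(⅘) = ⅖ ≈ 0.40000)
c(I, o) = -16*o - 8*I (c(I, o) = -8*((I + o) + o) = -8*(I + 2*o) = -16*o - 8*I)
f(E, u) = 1
P = 625 (P = (24 + 1)² = 25² = 625)
P*c(G, -2) = 625*(-16*(-2) - 8*9) = 625*(32 - 72) = 625*(-40) = -25000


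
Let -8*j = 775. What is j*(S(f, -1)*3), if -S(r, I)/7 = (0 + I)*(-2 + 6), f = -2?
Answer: -16275/2 ≈ -8137.5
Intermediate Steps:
j = -775/8 (j = -⅛*775 = -775/8 ≈ -96.875)
S(r, I) = -28*I (S(r, I) = -7*(0 + I)*(-2 + 6) = -7*I*4 = -28*I)
j*(S(f, -1)*3) = -775*(-28*(-1))*3/8 = -5425*3/2 = -775/8*84 = -16275/2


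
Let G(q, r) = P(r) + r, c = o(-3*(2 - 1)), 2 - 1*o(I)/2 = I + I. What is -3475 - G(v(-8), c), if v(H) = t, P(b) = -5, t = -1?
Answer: -3486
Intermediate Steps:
o(I) = 4 - 4*I (o(I) = 4 - 2*(I + I) = 4 - 4*I)
v(H) = -1
c = 16 (c = 4 - (-12)*(2 - 1) = 4 - (-12) = 4 - 4*(-3) = 4 + 12 = 16)
G(q, r) = -5 + r
-3475 - G(v(-8), c) = -3475 - (-5 + 16) = -3475 - 1*11 = -3475 - 11 = -3486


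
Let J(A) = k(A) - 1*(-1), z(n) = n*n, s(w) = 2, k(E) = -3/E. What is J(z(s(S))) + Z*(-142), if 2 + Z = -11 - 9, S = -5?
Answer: 12497/4 ≈ 3124.3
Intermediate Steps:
Z = -22 (Z = -2 + (-11 - 9) = -2 - 20 = -22)
z(n) = n**2
J(A) = 1 - 3/A (J(A) = -3/A - 1*(-1) = -3/A + 1 = 1 - 3/A)
J(z(s(S))) + Z*(-142) = (-3 + 2**2)/(2**2) - 22*(-142) = (-3 + 4)/4 + 3124 = (1/4)*1 + 3124 = 1/4 + 3124 = 12497/4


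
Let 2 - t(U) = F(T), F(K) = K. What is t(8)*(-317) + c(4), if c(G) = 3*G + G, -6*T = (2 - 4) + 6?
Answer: -2488/3 ≈ -829.33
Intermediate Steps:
T = -2/3 (T = -((2 - 4) + 6)/6 = -(-2 + 6)/6 = -1/6*4 = -2/3 ≈ -0.66667)
t(U) = 8/3 (t(U) = 2 - 1*(-2/3) = 2 + 2/3 = 8/3)
c(G) = 4*G
t(8)*(-317) + c(4) = (8/3)*(-317) + 4*4 = -2536/3 + 16 = -2488/3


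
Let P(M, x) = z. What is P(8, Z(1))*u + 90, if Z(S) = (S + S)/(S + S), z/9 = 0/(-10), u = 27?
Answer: 90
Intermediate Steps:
z = 0 (z = 9*(0/(-10)) = 9*(0*(-1/10)) = 9*0 = 0)
Z(S) = 1 (Z(S) = (2*S)/((2*S)) = (2*S)*(1/(2*S)) = 1)
P(M, x) = 0
P(8, Z(1))*u + 90 = 0*27 + 90 = 0 + 90 = 90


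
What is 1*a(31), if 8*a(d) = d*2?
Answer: 31/4 ≈ 7.7500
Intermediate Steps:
a(d) = d/4 (a(d) = (d*2)/8 = (2*d)/8 = d/4)
1*a(31) = 1*((¼)*31) = 1*(31/4) = 31/4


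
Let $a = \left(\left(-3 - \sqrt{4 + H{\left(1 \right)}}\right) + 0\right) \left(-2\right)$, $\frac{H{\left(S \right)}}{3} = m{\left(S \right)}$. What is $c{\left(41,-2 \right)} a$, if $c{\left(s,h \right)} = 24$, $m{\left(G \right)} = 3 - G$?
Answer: $144 + 48 \sqrt{10} \approx 295.79$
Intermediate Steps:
$H{\left(S \right)} = 9 - 3 S$ ($H{\left(S \right)} = 3 \left(3 - S\right) = 9 - 3 S$)
$a = 6 + 2 \sqrt{10}$ ($a = \left(\left(-3 - \sqrt{4 + \left(9 - 3\right)}\right) + 0\right) \left(-2\right) = \left(\left(-3 - \sqrt{4 + 6}\right) + 0\right) \left(-2\right) = \left(\left(-3 - \sqrt{10}\right) + 0\right) \left(-2\right) = \left(-3 - \sqrt{10}\right) \left(-2\right) = 6 + 2 \sqrt{10} \approx 12.325$)
$c{\left(41,-2 \right)} a = 24 \left(6 + 2 \sqrt{10}\right) = 144 + 48 \sqrt{10}$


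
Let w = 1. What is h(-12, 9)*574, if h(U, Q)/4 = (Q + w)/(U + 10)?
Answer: -11480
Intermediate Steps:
h(U, Q) = 4*(1 + Q)/(10 + U) (h(U, Q) = 4*((Q + 1)/(U + 10)) = 4*((1 + Q)/(10 + U)) = 4*(1 + Q)/(10 + U))
h(-12, 9)*574 = (4*(1 + 9)/(10 - 12))*574 = (4*10/(-2))*574 = (4*(-½)*10)*574 = -20*574 = -11480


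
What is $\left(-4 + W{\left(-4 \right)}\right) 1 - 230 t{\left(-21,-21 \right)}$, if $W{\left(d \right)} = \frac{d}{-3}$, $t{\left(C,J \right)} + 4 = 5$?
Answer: $- \frac{698}{3} \approx -232.67$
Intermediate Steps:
$t{\left(C,J \right)} = 1$ ($t{\left(C,J \right)} = -4 + 5 = 1$)
$W{\left(d \right)} = - \frac{d}{3}$ ($W{\left(d \right)} = d \left(- \frac{1}{3}\right) = - \frac{d}{3}$)
$\left(-4 + W{\left(-4 \right)}\right) 1 - 230 t{\left(-21,-21 \right)} = \left(-4 - - \frac{4}{3}\right) 1 - 230 = \left(-4 + \frac{4}{3}\right) 1 - 230 = \left(- \frac{8}{3}\right) 1 - 230 = - \frac{8}{3} - 230 = - \frac{698}{3}$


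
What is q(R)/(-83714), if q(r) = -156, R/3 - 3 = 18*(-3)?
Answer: 78/41857 ≈ 0.0018635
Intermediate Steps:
R = -153 (R = 9 + 3*(18*(-3)) = 9 + 3*(-54) = 9 - 162 = -153)
q(R)/(-83714) = -156/(-83714) = -156*(-1/83714) = 78/41857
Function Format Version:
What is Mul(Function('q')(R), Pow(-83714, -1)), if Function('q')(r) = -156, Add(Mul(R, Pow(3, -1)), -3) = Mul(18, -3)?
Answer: Rational(78, 41857) ≈ 0.0018635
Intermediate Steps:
R = -153 (R = Add(9, Mul(3, Mul(18, -3))) = Add(9, Mul(3, -54)) = Add(9, -162) = -153)
Mul(Function('q')(R), Pow(-83714, -1)) = Mul(-156, Pow(-83714, -1)) = Mul(-156, Rational(-1, 83714)) = Rational(78, 41857)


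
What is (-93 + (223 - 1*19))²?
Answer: 12321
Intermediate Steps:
(-93 + (223 - 1*19))² = (-93 + (223 - 19))² = (-93 + 204)² = 111² = 12321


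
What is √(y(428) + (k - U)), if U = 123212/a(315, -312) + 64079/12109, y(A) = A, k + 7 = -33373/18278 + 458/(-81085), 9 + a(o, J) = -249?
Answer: √4777797302946992583851686432137930/2315086292429430 ≈ 29.857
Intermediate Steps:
a(o, J) = -258 (a(o, J) = -9 - 249 = -258)
k = -13088922439/1482071630 (k = -7 + (-33373/18278 + 458/(-81085)) = -7 + (-33373*1/18278 + 458*(-1/81085)) = -7 + (-33373/18278 - 458/81085) = -7 - 2714421029/1482071630 = -13088922439/1482071630 ≈ -8.8315)
U = -737720863/1562061 (U = 123212/(-258) + 64079/12109 = 123212*(-1/258) + 64079*(1/12109) = -61606/129 + 64079/12109 = -737720863/1562061 ≈ -472.27)
√(y(428) + (k - U)) = √(428 + (-13088922439/1482071630 - 1*(-737720863/1562061))) = √(428 + (-13088922439/1482071630 + 737720863/1562061)) = √(428 + 1072909466637429911/2315086292429430) = √(2063766399797225951/2315086292429430) = √4777797302946992583851686432137930/2315086292429430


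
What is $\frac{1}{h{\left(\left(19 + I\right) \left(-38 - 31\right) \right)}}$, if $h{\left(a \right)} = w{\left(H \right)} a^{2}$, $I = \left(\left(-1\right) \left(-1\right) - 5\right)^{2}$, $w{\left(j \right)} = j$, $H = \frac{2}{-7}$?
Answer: $- \frac{1}{1666350} \approx -6.0011 \cdot 10^{-7}$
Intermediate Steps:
$H = - \frac{2}{7}$ ($H = 2 \left(- \frac{1}{7}\right) = - \frac{2}{7} \approx -0.28571$)
$I = 16$ ($I = \left(1 - 5\right)^{2} = \left(-4\right)^{2} = 16$)
$h{\left(a \right)} = - \frac{2 a^{2}}{7}$
$\frac{1}{h{\left(\left(19 + I\right) \left(-38 - 31\right) \right)}} = \frac{1}{\left(- \frac{2}{7}\right) \left(\left(19 + 16\right) \left(-38 - 31\right)\right)^{2}} = \frac{1}{\left(- \frac{2}{7}\right) \left(35 \left(-69\right)\right)^{2}} = \frac{1}{\left(- \frac{2}{7}\right) \left(-2415\right)^{2}} = \frac{1}{\left(- \frac{2}{7}\right) 5832225} = \frac{1}{-1666350} = - \frac{1}{1666350}$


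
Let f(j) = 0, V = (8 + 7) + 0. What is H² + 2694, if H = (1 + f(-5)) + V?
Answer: 2950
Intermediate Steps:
V = 15 (V = 15 + 0 = 15)
H = 16 (H = (1 + 0) + 15 = 1 + 15 = 16)
H² + 2694 = 16² + 2694 = 256 + 2694 = 2950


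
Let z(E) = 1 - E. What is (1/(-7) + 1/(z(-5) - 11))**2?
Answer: 144/1225 ≈ 0.11755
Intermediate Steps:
(1/(-7) + 1/(z(-5) - 11))**2 = (1/(-7) + 1/((1 - 1*(-5)) - 11))**2 = (-1/7 + 1/((1 + 5) - 11))**2 = (-1/7 + 1/(6 - 11))**2 = (-1/7 + 1/(-5))**2 = (-1/7 - 1/5)**2 = (-12/35)**2 = 144/1225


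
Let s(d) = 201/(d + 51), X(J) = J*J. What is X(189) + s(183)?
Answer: 2786305/78 ≈ 35722.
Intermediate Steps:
X(J) = J²
s(d) = 201/(51 + d)
X(189) + s(183) = 189² + 201/(51 + 183) = 35721 + 201/234 = 35721 + 201*(1/234) = 35721 + 67/78 = 2786305/78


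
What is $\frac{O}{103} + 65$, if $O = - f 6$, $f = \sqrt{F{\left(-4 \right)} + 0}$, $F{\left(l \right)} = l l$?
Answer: $\frac{6671}{103} \approx 64.767$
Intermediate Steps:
$F{\left(l \right)} = l^{2}$
$f = 4$ ($f = \sqrt{\left(-4\right)^{2} + 0} = \sqrt{16 + 0} = \sqrt{16} = 4$)
$O = -24$ ($O = \left(-1\right) 4 \cdot 6 = \left(-4\right) 6 = -24$)
$\frac{O}{103} + 65 = - \frac{24}{103} + 65 = \frac{6671}{103}$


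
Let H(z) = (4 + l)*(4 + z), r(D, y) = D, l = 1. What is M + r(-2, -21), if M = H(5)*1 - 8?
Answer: 35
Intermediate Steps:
H(z) = 20 + 5*z (H(z) = (4 + 1)*(4 + z) = 5*(4 + z) = 20 + 5*z)
M = 37 (M = (20 + 5*5)*1 - 8 = (20 + 25)*1 - 8 = 45*1 - 8 = 45 - 8 = 37)
M + r(-2, -21) = 37 - 2 = 35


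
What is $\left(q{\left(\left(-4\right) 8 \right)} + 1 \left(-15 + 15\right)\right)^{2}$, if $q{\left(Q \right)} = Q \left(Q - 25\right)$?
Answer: $3326976$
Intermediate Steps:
$q{\left(Q \right)} = Q \left(-25 + Q\right)$
$\left(q{\left(\left(-4\right) 8 \right)} + 1 \left(-15 + 15\right)\right)^{2} = \left(\left(-4\right) 8 \left(-25 - 32\right) + 1 \left(-15 + 15\right)\right)^{2} = \left(- 32 \left(-25 - 32\right) + 1 \cdot 0\right)^{2} = \left(\left(-32\right) \left(-57\right) + 0\right)^{2} = \left(1824 + 0\right)^{2} = 1824^{2} = 3326976$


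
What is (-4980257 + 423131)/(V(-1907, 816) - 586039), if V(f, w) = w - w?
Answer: 4557126/586039 ≈ 7.7761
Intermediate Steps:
V(f, w) = 0
(-4980257 + 423131)/(V(-1907, 816) - 586039) = (-4980257 + 423131)/(0 - 586039) = -4557126/(-586039) = -4557126*(-1/586039) = 4557126/586039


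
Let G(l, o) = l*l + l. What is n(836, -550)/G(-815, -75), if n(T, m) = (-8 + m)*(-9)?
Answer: 2511/331705 ≈ 0.0075700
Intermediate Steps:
n(T, m) = 72 - 9*m
G(l, o) = l + l² (G(l, o) = l² + l = l + l²)
n(836, -550)/G(-815, -75) = (72 - 9*(-550))/((-815*(1 - 815))) = (72 + 4950)/((-815*(-814))) = 5022/663410 = 5022*(1/663410) = 2511/331705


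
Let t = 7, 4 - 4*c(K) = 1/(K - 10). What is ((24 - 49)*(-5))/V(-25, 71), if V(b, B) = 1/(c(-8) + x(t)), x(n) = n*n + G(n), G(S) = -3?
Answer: 423125/72 ≈ 5876.7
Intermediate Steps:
c(K) = 1 - 1/(4*(-10 + K)) (c(K) = 1 - 1/(4*(K - 10)) = 1 - 1/(4*(-10 + K)))
x(n) = -3 + n**2 (x(n) = n*n - 3 = n**2 - 3 = -3 + n**2)
V(b, B) = 72/3385 (V(b, B) = 1/((-41/4 - 8)/(-10 - 8) + (-3 + 7**2)) = 1/(-73/4/(-18) + (-3 + 49)) = 1/(-1/18*(-73/4) + 46) = 1/(73/72 + 46) = 1/(3385/72) = 72/3385)
((24 - 49)*(-5))/V(-25, 71) = ((24 - 49)*(-5))/(72/3385) = -25*(-5)*(3385/72) = 125*(3385/72) = 423125/72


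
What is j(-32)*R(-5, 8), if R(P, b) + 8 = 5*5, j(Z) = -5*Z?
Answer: 2720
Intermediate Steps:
R(P, b) = 17 (R(P, b) = -8 + 5*5 = -8 + 25 = 17)
j(-32)*R(-5, 8) = -5*(-32)*17 = 160*17 = 2720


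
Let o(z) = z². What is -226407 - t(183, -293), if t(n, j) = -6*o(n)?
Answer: -25473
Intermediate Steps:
t(n, j) = -6*n²
-226407 - t(183, -293) = -226407 - (-6)*183² = -226407 - (-6)*33489 = -226407 - 1*(-200934) = -226407 + 200934 = -25473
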